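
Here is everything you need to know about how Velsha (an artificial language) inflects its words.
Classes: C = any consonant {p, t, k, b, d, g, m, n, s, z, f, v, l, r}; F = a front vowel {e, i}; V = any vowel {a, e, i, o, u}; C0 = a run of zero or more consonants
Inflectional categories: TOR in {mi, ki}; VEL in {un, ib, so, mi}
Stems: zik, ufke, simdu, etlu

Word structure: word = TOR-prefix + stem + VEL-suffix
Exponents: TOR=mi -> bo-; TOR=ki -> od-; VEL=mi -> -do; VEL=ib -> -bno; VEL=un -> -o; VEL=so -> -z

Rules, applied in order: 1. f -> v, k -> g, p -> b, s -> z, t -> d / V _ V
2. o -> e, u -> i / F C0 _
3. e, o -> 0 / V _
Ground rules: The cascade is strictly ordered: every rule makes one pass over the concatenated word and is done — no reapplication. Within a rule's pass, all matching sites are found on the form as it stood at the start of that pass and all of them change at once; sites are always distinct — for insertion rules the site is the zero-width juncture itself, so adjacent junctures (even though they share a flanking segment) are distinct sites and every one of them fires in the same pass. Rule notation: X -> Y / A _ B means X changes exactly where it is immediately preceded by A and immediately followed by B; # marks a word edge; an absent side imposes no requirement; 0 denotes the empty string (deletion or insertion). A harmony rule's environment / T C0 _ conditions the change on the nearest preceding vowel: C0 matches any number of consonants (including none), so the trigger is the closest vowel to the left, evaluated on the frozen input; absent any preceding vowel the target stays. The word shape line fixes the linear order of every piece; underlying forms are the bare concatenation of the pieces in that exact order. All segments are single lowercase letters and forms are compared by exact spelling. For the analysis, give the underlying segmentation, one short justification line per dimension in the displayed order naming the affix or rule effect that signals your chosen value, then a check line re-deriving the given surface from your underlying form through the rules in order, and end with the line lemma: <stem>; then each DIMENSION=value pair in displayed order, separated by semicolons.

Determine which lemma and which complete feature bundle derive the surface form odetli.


underlying: od-etlu-o
TOR=ki - signalled by the affix od-
VEL=un - signalled by the affix -o
check: odetluo -> odetluo -> odetlio -> odetli
lemma: etlu; TOR=ki; VEL=un


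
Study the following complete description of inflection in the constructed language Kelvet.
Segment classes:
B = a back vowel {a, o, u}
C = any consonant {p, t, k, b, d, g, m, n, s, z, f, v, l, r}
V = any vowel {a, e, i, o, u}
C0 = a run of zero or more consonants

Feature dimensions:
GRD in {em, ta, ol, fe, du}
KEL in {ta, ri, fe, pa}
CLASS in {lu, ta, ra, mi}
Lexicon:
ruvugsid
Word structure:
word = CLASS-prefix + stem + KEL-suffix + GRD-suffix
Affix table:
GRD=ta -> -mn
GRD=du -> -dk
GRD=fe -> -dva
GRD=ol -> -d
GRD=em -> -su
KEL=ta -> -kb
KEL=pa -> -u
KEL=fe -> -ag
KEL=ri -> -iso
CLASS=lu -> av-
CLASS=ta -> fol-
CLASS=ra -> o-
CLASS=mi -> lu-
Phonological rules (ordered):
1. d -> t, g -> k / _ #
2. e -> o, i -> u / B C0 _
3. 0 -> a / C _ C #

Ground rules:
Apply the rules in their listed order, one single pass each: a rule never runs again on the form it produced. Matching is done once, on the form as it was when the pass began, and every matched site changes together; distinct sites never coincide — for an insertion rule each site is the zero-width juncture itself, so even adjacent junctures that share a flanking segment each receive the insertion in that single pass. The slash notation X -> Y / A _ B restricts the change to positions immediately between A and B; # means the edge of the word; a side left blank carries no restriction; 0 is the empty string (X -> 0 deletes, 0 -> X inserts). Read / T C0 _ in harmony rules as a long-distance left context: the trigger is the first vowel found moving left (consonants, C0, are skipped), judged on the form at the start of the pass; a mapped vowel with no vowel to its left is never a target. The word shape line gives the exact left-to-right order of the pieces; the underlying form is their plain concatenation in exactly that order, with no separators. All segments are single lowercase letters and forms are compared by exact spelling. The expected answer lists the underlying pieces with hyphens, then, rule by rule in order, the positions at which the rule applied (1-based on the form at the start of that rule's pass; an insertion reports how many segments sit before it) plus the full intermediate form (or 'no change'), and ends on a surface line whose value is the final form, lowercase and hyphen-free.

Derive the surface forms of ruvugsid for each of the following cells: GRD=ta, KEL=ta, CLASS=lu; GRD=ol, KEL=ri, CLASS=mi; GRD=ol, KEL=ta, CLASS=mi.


cell GRD=ta, KEL=ta, CLASS=lu:
underlying: av-ruvugsid-kb-mn
1. d -> t, g -> k / _ #: no change
2. e -> o, i -> u / B C0 _: fires at position(s) 9: avruvugsudkbmn
3. 0 -> a / C _ C #: inserts after position(s) 13: avruvugsudkbman
surface: avruvugsudkbman

cell GRD=ol, KEL=ri, CLASS=mi:
underlying: lu-ruvugsid-iso-d
1. d -> t, g -> k / _ #: fires at position(s) 14: luruvugsidisot
2. e -> o, i -> u / B C0 _: fires at position(s) 9: luruvugsudisot
3. 0 -> a / C _ C #: no change
surface: luruvugsudisot

cell GRD=ol, KEL=ta, CLASS=mi:
underlying: lu-ruvugsid-kb-d
1. d -> t, g -> k / _ #: fires at position(s) 13: luruvugsidkbt
2. e -> o, i -> u / B C0 _: fires at position(s) 9: luruvugsudkbt
3. 0 -> a / C _ C #: inserts after position(s) 12: luruvugsudkbat
surface: luruvugsudkbat


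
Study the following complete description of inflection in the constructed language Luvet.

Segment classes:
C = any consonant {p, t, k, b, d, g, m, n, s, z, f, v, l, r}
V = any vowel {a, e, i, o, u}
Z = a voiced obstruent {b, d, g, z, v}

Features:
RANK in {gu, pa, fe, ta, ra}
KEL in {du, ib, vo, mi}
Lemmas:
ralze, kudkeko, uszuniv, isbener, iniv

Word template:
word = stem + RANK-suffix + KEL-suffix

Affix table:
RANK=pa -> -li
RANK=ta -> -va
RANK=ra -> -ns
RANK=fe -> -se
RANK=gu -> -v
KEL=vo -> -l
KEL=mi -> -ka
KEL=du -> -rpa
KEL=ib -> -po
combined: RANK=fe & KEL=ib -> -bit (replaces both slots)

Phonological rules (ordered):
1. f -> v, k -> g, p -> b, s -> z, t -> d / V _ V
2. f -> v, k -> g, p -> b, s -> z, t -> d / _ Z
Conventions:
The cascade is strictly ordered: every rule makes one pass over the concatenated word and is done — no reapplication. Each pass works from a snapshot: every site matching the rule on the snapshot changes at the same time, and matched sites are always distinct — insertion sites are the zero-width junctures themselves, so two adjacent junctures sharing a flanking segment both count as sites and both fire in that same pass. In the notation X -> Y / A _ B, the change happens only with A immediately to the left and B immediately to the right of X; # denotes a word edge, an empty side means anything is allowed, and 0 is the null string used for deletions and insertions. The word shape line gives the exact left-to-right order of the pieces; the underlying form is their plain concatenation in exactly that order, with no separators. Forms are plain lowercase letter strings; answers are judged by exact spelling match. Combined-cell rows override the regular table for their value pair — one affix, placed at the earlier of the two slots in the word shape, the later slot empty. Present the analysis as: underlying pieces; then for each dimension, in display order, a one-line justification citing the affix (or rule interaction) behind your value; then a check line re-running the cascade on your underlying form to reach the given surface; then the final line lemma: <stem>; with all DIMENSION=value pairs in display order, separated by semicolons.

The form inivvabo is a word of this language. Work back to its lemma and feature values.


underlying: iniv-va-po
RANK=ta - signalled by the affix -va
KEL=ib - signalled by the affix -po
check: inivvapo -> inivvabo -> inivvabo
lemma: iniv; RANK=ta; KEL=ib


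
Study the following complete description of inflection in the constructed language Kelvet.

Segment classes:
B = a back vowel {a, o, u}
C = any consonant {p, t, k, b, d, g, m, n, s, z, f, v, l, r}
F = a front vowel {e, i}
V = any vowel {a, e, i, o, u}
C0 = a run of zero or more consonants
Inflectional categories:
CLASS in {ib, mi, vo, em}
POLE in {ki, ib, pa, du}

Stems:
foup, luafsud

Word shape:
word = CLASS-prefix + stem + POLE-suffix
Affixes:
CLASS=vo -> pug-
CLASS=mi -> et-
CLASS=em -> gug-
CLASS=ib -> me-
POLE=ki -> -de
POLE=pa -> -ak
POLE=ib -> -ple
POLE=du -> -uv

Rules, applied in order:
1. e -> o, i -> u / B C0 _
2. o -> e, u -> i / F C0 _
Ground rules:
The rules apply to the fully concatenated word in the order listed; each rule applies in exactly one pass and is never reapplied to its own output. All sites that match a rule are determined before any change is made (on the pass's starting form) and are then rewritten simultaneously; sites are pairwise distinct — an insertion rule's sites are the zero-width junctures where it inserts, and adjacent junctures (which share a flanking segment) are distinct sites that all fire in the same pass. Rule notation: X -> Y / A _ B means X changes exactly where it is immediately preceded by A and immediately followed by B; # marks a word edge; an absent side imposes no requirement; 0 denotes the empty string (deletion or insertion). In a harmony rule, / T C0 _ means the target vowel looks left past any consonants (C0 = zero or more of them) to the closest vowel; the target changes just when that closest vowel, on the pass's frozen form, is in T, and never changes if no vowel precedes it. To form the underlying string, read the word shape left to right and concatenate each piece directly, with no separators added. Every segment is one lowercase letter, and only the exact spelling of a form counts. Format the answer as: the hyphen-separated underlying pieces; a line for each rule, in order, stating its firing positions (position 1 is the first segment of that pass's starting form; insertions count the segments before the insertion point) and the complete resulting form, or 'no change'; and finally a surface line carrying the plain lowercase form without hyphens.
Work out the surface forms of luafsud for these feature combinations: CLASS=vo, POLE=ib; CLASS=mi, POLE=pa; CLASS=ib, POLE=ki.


cell CLASS=vo, POLE=ib:
underlying: pug-luafsud-ple
1. e -> o, i -> u / B C0 _: fires at position(s) 13: pugluafsudplo
2. o -> e, u -> i / F C0 _: no change
surface: pugluafsudplo

cell CLASS=mi, POLE=pa:
underlying: et-luafsud-ak
1. e -> o, i -> u / B C0 _: no change
2. o -> e, u -> i / F C0 _: fires at position(s) 4: etliafsudak
surface: etliafsudak

cell CLASS=ib, POLE=ki:
underlying: me-luafsud-de
1. e -> o, i -> u / B C0 _: fires at position(s) 11: meluafsuddo
2. o -> e, u -> i / F C0 _: fires at position(s) 4: meliafsuddo
surface: meliafsuddo


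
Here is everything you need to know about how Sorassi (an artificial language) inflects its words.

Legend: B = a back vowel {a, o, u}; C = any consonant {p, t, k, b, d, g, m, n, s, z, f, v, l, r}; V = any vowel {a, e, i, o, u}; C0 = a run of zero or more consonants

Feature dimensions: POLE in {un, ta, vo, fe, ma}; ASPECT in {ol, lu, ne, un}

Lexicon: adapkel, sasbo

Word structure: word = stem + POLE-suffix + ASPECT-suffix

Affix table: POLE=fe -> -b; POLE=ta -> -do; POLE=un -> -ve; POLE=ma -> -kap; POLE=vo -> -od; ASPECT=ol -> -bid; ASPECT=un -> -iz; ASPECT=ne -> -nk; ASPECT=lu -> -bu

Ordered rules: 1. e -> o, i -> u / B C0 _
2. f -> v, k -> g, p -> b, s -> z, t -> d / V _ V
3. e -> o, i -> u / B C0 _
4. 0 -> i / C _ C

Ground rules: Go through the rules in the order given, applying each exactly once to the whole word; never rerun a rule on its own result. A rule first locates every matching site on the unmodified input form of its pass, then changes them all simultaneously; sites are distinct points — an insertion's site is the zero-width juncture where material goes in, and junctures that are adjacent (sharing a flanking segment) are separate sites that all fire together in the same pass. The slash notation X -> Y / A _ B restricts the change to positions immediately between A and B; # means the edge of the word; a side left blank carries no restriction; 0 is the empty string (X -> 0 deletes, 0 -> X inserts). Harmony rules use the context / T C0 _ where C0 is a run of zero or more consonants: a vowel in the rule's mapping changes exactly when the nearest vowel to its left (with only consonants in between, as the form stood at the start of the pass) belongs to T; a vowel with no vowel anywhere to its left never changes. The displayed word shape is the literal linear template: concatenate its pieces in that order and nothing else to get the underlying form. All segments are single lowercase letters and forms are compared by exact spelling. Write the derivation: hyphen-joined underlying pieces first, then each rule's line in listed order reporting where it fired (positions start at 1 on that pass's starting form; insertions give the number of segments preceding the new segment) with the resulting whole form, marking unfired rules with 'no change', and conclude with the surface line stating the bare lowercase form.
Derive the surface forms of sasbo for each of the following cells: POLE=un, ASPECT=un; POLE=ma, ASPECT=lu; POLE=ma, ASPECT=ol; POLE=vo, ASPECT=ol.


cell POLE=un, ASPECT=un:
underlying: sasbo-ve-iz
1. e -> o, i -> u / B C0 _: fires at position(s) 7: sasbovoiz
2. f -> v, k -> g, p -> b, s -> z, t -> d / V _ V: no change
3. e -> o, i -> u / B C0 _: fires at position(s) 8: sasbovouz
4. 0 -> i / C _ C: inserts after position(s) 3: sasibovouz
surface: sasibovouz

cell POLE=ma, ASPECT=lu:
underlying: sasbo-kap-bu
1. e -> o, i -> u / B C0 _: no change
2. f -> v, k -> g, p -> b, s -> z, t -> d / V _ V: fires at position(s) 6: sasbogapbu
3. e -> o, i -> u / B C0 _: no change
4. 0 -> i / C _ C: inserts after position(s) 3, 8: sasibogapibu
surface: sasibogapibu

cell POLE=ma, ASPECT=ol:
underlying: sasbo-kap-bid
1. e -> o, i -> u / B C0 _: fires at position(s) 10: sasbokapbud
2. f -> v, k -> g, p -> b, s -> z, t -> d / V _ V: fires at position(s) 6: sasbogapbud
3. e -> o, i -> u / B C0 _: no change
4. 0 -> i / C _ C: inserts after position(s) 3, 8: sasibogapibud
surface: sasibogapibud

cell POLE=vo, ASPECT=ol:
underlying: sasbo-od-bid
1. e -> o, i -> u / B C0 _: fires at position(s) 9: sasboodbud
2. f -> v, k -> g, p -> b, s -> z, t -> d / V _ V: no change
3. e -> o, i -> u / B C0 _: no change
4. 0 -> i / C _ C: inserts after position(s) 3, 7: sasiboodibud
surface: sasiboodibud


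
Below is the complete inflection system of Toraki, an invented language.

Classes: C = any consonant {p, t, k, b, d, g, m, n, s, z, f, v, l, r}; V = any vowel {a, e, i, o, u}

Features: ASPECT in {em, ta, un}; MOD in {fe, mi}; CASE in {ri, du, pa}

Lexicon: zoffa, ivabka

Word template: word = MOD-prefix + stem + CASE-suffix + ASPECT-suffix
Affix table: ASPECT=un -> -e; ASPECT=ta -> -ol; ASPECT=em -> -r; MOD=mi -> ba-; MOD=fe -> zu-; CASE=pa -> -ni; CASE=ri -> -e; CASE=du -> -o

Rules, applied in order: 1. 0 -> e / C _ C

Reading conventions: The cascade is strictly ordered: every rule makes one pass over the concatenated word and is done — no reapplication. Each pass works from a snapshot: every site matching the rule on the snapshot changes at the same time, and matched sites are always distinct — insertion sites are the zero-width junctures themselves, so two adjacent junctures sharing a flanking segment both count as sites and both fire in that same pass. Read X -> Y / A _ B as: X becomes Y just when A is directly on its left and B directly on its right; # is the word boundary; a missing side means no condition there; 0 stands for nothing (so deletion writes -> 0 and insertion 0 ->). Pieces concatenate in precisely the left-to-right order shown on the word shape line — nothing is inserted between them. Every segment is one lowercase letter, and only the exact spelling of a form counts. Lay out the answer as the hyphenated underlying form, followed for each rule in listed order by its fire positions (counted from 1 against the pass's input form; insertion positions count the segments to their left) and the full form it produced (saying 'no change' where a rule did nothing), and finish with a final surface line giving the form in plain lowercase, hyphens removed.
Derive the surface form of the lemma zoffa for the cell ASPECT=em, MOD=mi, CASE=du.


underlying: ba-zoffa-o-r
1. 0 -> e / C _ C: inserts after position(s) 5: bazofefaor
surface: bazofefaor


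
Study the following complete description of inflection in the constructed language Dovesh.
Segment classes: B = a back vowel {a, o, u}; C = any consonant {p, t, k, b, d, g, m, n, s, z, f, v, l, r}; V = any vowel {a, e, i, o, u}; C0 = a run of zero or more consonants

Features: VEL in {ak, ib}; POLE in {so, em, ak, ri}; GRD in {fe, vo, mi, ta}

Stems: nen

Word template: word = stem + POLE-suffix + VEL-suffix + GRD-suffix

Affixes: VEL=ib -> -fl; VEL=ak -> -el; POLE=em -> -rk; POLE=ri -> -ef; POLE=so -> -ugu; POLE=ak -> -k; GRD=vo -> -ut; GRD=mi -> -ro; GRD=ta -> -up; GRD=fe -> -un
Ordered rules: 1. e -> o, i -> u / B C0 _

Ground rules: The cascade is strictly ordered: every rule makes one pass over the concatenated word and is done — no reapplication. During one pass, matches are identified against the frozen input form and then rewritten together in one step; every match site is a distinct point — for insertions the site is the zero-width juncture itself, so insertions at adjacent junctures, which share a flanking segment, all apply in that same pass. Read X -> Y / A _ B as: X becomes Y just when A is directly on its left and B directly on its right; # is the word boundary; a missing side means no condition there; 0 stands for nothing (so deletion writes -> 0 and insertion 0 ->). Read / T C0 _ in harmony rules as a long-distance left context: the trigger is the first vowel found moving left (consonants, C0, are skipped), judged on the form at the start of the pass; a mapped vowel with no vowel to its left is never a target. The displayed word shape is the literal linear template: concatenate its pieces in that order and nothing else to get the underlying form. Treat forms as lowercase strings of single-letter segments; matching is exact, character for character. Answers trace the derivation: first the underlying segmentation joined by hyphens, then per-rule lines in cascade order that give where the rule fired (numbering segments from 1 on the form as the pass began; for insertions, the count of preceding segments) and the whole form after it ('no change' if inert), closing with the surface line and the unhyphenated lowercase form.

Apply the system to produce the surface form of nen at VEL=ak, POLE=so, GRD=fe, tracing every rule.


underlying: nen-ugu-el-un
1. e -> o, i -> u / B C0 _: fires at position(s) 7: nenuguolun
surface: nenuguolun


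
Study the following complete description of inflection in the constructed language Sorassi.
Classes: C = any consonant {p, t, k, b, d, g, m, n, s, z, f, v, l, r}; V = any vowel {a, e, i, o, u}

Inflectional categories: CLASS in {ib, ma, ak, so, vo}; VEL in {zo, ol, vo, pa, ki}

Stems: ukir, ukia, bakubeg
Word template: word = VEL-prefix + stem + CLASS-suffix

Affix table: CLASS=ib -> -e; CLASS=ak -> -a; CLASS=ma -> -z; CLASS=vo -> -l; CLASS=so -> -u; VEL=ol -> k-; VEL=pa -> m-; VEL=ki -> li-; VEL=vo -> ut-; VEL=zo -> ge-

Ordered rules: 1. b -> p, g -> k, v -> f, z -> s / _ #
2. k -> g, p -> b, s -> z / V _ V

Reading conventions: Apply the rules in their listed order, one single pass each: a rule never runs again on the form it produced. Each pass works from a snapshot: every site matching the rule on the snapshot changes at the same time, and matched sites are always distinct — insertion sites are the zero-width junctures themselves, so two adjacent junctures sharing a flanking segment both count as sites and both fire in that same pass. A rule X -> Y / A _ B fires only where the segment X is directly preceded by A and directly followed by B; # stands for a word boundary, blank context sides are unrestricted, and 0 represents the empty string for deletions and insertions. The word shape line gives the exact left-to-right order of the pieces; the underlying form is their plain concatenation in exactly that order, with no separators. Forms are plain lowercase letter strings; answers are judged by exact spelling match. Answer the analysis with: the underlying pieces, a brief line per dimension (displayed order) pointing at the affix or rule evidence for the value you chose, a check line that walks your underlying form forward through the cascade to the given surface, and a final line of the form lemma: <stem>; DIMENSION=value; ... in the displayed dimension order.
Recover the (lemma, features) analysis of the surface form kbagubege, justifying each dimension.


underlying: k-bakubeg-e
CLASS=ib - signalled by the affix -e
VEL=ol - signalled by the affix k-
check: kbakubege -> kbakubege -> kbagubege
lemma: bakubeg; CLASS=ib; VEL=ol


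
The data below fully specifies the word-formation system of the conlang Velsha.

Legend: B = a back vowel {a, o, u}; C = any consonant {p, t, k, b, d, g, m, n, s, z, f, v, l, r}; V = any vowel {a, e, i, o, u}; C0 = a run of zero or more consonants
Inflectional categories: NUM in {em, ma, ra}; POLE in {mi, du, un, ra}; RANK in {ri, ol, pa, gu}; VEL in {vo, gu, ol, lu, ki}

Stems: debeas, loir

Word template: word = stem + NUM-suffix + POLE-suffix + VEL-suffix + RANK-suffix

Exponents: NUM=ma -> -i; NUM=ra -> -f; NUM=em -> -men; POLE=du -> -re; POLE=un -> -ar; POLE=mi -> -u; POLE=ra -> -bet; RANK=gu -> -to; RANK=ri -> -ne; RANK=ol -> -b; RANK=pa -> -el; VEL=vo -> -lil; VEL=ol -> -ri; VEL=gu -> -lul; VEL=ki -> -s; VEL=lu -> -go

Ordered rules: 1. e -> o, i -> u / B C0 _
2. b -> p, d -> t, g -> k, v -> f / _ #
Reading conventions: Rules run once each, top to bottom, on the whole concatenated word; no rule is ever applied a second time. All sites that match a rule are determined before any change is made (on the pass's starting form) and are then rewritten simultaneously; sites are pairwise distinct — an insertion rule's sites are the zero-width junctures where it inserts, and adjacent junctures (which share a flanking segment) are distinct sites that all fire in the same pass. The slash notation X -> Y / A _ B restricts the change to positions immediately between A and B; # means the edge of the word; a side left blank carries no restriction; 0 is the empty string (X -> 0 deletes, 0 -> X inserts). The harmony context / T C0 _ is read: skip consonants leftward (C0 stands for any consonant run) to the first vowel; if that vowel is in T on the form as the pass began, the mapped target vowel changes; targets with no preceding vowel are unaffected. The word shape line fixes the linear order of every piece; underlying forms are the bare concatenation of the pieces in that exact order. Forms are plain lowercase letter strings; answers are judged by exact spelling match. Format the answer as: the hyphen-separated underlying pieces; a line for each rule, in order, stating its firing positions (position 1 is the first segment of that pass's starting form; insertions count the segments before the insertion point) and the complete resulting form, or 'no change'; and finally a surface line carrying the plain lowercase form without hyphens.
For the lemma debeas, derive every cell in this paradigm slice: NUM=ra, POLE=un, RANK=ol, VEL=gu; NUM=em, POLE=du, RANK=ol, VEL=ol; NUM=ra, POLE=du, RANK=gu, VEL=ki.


cell NUM=ra, POLE=un, RANK=ol, VEL=gu:
underlying: debeas-f-ar-lul-b
1. e -> o, i -> u / B C0 _: no change
2. b -> p, d -> t, g -> k, v -> f / _ #: fires at position(s) 13: debeasfarlulp
surface: debeasfarlulp

cell NUM=em, POLE=du, RANK=ol, VEL=ol:
underlying: debeas-men-re-ri-b
1. e -> o, i -> u / B C0 _: fires at position(s) 8: debeasmonrerib
2. b -> p, d -> t, g -> k, v -> f / _ #: fires at position(s) 14: debeasmonrerip
surface: debeasmonrerip

cell NUM=ra, POLE=du, RANK=gu, VEL=ki:
underlying: debeas-f-re-s-to
1. e -> o, i -> u / B C0 _: fires at position(s) 9: debeasfrosto
2. b -> p, d -> t, g -> k, v -> f / _ #: no change
surface: debeasfrosto


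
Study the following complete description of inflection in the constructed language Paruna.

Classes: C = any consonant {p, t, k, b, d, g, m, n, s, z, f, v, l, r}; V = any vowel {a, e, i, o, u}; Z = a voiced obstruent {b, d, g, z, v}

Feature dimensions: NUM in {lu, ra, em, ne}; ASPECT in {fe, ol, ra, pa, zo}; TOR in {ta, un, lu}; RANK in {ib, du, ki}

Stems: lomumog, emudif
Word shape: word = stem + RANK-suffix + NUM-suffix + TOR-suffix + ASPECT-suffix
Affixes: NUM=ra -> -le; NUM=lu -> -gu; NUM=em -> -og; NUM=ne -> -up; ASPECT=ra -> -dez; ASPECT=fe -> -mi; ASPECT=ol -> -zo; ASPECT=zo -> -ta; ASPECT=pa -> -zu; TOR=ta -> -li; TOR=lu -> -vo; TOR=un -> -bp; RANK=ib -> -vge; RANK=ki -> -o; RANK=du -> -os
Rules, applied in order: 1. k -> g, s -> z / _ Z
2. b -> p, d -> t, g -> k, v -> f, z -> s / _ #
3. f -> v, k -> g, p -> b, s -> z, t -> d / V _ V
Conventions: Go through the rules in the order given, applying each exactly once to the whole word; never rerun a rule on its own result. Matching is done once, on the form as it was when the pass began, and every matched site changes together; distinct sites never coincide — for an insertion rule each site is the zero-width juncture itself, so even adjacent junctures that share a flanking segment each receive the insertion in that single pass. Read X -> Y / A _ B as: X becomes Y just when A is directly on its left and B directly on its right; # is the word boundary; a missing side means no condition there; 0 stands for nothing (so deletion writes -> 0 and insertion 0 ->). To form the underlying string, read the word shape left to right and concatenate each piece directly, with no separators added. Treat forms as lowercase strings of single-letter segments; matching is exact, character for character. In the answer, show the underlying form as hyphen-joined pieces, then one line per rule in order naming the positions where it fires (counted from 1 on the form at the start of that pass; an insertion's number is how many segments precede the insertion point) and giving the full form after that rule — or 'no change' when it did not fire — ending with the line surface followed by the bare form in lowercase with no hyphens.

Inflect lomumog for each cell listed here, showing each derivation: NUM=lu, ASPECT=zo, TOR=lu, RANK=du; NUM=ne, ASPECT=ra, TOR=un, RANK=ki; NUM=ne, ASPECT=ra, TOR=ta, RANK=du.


cell NUM=lu, ASPECT=zo, TOR=lu, RANK=du:
underlying: lomumog-os-gu-vo-ta
1. k -> g, s -> z / _ Z: fires at position(s) 9: lomumogozguvota
2. b -> p, d -> t, g -> k, v -> f, z -> s / _ #: no change
3. f -> v, k -> g, p -> b, s -> z, t -> d / V _ V: fires at position(s) 14: lomumogozguvoda
surface: lomumogozguvoda

cell NUM=ne, ASPECT=ra, TOR=un, RANK=ki:
underlying: lomumog-o-up-bp-dez
1. k -> g, s -> z / _ Z: no change
2. b -> p, d -> t, g -> k, v -> f, z -> s / _ #: fires at position(s) 15: lomumogoupbpdes
3. f -> v, k -> g, p -> b, s -> z, t -> d / V _ V: no change
surface: lomumogoupbpdes

cell NUM=ne, ASPECT=ra, TOR=ta, RANK=du:
underlying: lomumog-os-up-li-dez
1. k -> g, s -> z / _ Z: no change
2. b -> p, d -> t, g -> k, v -> f, z -> s / _ #: fires at position(s) 16: lomumogosuplides
3. f -> v, k -> g, p -> b, s -> z, t -> d / V _ V: fires at position(s) 9: lomumogozuplides
surface: lomumogozuplides


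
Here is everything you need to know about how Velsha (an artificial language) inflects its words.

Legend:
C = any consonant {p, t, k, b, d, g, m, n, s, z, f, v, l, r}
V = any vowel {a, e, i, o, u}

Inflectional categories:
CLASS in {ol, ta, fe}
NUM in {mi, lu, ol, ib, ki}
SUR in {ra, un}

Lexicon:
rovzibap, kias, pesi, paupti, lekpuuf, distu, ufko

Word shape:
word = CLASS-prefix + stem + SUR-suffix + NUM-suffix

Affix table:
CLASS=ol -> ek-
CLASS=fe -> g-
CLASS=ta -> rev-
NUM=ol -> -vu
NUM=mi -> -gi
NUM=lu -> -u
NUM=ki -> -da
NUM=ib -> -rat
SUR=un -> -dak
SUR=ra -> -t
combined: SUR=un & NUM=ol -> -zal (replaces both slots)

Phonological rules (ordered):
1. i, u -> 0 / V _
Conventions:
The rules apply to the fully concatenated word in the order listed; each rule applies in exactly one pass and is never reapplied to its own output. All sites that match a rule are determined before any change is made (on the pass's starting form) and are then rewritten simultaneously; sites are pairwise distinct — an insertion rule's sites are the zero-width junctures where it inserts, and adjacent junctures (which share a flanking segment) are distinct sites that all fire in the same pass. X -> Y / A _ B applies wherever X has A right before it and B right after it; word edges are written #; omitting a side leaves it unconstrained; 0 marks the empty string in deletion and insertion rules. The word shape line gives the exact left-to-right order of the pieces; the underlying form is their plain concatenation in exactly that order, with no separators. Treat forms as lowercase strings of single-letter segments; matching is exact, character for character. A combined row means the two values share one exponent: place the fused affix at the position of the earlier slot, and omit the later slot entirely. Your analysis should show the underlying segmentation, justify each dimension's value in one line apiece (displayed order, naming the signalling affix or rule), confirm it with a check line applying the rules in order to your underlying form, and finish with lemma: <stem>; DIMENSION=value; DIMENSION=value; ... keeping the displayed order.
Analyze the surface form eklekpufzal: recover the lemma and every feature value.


underlying: ek-lekpuuf-zal
CLASS=ol - signalled by the affix ek-
NUM=ol - signalled by the combined affix row
SUR=un - signalled by the combined affix row
check: eklekpuufzal -> eklekpufzal
lemma: lekpuuf; CLASS=ol; NUM=ol; SUR=un


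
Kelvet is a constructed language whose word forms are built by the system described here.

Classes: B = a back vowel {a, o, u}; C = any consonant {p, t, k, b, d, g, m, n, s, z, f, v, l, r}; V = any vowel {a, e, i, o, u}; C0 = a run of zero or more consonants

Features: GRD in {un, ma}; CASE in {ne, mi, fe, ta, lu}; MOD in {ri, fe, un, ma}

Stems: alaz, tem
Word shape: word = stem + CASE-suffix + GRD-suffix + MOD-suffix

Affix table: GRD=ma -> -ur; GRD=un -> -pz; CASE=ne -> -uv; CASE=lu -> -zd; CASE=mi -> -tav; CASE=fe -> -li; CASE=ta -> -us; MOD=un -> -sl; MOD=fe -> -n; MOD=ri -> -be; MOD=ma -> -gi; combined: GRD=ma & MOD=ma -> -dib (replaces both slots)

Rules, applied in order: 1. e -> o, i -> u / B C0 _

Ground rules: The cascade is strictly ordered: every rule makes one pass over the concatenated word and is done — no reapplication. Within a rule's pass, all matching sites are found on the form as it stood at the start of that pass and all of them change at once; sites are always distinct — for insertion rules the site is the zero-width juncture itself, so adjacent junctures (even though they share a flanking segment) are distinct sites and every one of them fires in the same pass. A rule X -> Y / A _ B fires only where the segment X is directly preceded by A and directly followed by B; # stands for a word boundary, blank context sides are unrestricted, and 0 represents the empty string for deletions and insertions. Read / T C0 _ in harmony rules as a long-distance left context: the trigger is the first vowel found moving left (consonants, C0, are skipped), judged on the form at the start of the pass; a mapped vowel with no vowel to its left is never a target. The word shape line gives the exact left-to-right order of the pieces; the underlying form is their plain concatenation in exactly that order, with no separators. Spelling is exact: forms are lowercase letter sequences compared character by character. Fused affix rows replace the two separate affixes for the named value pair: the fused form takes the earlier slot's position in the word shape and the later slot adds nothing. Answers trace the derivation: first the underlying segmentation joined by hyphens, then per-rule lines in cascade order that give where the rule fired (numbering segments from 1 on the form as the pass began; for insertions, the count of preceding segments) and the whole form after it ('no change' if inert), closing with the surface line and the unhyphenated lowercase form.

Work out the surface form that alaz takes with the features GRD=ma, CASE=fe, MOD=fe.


underlying: alaz-li-ur-n
1. e -> o, i -> u / B C0 _: fires at position(s) 6: alazluurn
surface: alazluurn


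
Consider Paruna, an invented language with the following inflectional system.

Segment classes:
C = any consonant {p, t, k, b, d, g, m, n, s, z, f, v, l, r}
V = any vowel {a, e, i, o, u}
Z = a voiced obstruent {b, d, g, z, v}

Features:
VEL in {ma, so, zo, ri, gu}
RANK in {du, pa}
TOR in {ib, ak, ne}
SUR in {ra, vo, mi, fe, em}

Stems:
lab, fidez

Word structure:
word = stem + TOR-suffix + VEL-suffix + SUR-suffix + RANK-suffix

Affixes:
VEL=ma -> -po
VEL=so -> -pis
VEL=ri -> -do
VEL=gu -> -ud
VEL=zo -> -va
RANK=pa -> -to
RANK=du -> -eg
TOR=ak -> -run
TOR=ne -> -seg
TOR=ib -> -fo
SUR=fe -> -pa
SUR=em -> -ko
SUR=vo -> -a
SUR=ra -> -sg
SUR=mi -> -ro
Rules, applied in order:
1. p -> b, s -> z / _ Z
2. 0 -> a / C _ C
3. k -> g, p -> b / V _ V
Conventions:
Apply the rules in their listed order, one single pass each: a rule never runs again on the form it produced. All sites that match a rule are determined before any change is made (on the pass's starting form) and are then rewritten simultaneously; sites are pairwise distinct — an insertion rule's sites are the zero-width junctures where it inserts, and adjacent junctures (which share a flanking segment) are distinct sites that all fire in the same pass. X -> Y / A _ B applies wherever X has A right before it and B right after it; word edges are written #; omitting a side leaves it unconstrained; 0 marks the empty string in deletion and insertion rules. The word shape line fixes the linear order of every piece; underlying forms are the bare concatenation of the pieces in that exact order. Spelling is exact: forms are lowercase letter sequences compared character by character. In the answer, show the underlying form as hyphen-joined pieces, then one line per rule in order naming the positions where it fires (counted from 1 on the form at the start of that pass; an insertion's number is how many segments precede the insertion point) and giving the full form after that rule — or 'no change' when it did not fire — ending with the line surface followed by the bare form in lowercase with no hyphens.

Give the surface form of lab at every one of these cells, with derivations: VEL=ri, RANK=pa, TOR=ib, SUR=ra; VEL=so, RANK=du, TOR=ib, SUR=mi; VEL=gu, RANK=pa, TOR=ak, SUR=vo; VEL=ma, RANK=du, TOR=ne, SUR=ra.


cell VEL=ri, RANK=pa, TOR=ib, SUR=ra:
underlying: lab-fo-do-sg-to
1. p -> b, s -> z / _ Z: fires at position(s) 8: labfodozgto
2. 0 -> a / C _ C: inserts after position(s) 3, 8, 9: labafodozagato
3. k -> g, p -> b / V _ V: no change
surface: labafodozagato

cell VEL=so, RANK=du, TOR=ib, SUR=mi:
underlying: lab-fo-pis-ro-eg
1. p -> b, s -> z / _ Z: no change
2. 0 -> a / C _ C: inserts after position(s) 3, 8: labafopisaroeg
3. k -> g, p -> b / V _ V: fires at position(s) 7: labafobisaroeg
surface: labafobisaroeg

cell VEL=gu, RANK=pa, TOR=ak, SUR=vo:
underlying: lab-run-ud-a-to
1. p -> b, s -> z / _ Z: no change
2. 0 -> a / C _ C: inserts after position(s) 3: labarunudato
3. k -> g, p -> b / V _ V: no change
surface: labarunudato

cell VEL=ma, RANK=du, TOR=ne, SUR=ra:
underlying: lab-seg-po-sg-eg
1. p -> b, s -> z / _ Z: fires at position(s) 9: labsegpozgeg
2. 0 -> a / C _ C: inserts after position(s) 3, 6, 9: labasegapozageg
3. k -> g, p -> b / V _ V: fires at position(s) 9: labasegabozageg
surface: labasegabozageg


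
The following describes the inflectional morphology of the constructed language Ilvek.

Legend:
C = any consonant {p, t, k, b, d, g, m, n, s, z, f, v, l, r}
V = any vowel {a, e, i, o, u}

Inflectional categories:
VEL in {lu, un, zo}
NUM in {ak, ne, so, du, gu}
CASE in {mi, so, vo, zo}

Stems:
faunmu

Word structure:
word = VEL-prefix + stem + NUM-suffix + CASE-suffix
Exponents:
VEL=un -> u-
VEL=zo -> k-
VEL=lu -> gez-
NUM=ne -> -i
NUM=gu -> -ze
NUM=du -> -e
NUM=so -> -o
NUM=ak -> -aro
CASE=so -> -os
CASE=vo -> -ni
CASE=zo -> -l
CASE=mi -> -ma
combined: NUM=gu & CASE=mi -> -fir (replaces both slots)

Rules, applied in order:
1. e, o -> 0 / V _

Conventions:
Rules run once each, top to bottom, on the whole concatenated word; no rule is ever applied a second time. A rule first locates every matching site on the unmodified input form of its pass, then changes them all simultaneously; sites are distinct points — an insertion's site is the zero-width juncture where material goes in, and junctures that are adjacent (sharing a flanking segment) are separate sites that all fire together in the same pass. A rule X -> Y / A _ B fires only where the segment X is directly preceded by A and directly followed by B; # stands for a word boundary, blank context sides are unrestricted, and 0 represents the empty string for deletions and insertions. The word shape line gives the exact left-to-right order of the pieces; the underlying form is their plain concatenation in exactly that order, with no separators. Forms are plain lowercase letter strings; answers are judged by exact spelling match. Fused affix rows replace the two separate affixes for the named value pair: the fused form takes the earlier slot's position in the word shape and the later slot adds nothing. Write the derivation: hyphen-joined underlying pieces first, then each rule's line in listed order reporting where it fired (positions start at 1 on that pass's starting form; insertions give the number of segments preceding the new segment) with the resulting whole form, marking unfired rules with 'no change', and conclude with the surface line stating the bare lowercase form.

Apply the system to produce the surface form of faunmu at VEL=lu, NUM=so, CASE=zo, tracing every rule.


underlying: gez-faunmu-o-l
1. e, o -> 0 / V _: fires at position(s) 10: gezfaunmul
surface: gezfaunmul


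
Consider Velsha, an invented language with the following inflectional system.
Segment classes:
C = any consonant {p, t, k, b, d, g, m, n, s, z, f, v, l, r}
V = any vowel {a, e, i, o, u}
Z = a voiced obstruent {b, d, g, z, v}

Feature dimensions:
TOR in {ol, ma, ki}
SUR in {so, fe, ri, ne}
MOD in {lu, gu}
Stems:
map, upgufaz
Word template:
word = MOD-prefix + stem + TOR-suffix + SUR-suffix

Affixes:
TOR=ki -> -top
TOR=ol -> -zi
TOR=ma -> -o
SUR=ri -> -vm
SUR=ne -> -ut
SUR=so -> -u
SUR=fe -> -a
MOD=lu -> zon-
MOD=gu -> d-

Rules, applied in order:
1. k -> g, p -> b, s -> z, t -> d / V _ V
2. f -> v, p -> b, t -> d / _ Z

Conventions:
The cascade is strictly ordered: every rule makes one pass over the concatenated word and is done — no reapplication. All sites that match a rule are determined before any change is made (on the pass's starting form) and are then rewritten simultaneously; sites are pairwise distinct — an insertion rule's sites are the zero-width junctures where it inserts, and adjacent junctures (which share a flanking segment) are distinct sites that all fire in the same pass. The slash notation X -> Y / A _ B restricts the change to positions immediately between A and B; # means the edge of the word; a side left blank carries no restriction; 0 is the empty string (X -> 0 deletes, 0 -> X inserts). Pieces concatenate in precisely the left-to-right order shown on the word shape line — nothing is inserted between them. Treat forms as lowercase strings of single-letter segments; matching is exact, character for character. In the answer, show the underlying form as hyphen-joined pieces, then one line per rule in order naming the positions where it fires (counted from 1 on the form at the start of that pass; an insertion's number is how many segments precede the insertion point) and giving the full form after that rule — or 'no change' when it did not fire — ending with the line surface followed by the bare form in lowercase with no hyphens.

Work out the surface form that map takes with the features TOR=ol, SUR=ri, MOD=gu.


underlying: d-map-zi-vm
1. k -> g, p -> b, s -> z, t -> d / V _ V: no change
2. f -> v, p -> b, t -> d / _ Z: fires at position(s) 4: dmabzivm
surface: dmabzivm
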